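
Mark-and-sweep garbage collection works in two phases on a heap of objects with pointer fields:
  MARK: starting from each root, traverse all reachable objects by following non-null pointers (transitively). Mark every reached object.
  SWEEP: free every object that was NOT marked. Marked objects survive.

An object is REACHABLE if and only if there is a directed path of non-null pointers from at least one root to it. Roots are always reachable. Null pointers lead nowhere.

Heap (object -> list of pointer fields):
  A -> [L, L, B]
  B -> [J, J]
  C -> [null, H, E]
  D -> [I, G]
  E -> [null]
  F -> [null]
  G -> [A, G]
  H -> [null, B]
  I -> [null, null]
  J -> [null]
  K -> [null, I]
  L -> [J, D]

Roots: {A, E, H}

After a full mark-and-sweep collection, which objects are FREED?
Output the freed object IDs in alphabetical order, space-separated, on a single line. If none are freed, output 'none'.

Roots: A E H
Mark A: refs=L L B, marked=A
Mark E: refs=null, marked=A E
Mark H: refs=null B, marked=A E H
Mark L: refs=J D, marked=A E H L
Mark B: refs=J J, marked=A B E H L
Mark J: refs=null, marked=A B E H J L
Mark D: refs=I G, marked=A B D E H J L
Mark I: refs=null null, marked=A B D E H I J L
Mark G: refs=A G, marked=A B D E G H I J L
Unmarked (collected): C F K

Answer: C F K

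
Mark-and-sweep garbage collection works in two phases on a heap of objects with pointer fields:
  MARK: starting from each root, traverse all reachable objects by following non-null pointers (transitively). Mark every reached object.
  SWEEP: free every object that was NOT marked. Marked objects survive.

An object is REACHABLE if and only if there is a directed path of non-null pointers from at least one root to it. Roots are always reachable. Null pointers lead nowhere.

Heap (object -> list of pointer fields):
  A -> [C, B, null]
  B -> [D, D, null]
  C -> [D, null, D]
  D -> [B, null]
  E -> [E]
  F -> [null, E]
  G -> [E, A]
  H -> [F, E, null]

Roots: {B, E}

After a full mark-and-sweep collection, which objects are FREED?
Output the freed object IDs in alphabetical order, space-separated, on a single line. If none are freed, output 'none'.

Answer: A C F G H

Derivation:
Roots: B E
Mark B: refs=D D null, marked=B
Mark E: refs=E, marked=B E
Mark D: refs=B null, marked=B D E
Unmarked (collected): A C F G H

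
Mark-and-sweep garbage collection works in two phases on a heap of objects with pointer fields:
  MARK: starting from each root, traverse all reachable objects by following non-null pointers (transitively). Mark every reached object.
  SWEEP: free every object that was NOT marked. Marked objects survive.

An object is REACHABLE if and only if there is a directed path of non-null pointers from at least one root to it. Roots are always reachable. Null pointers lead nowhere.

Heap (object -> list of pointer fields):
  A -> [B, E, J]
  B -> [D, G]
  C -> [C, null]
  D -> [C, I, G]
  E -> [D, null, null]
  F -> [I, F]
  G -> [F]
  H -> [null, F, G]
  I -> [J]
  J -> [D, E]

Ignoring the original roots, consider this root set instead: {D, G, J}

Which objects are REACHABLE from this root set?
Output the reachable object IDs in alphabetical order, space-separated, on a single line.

Answer: C D E F G I J

Derivation:
Roots: D G J
Mark D: refs=C I G, marked=D
Mark G: refs=F, marked=D G
Mark J: refs=D E, marked=D G J
Mark C: refs=C null, marked=C D G J
Mark I: refs=J, marked=C D G I J
Mark F: refs=I F, marked=C D F G I J
Mark E: refs=D null null, marked=C D E F G I J
Unmarked (collected): A B H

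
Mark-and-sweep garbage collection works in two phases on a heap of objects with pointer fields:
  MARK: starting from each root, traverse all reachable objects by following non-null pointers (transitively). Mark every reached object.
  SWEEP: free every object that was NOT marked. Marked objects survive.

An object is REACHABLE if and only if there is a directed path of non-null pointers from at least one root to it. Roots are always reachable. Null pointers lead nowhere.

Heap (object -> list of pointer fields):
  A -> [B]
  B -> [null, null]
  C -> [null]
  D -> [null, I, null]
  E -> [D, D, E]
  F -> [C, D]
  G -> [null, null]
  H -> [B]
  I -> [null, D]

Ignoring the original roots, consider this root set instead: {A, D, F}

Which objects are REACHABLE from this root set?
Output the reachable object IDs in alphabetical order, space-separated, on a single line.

Answer: A B C D F I

Derivation:
Roots: A D F
Mark A: refs=B, marked=A
Mark D: refs=null I null, marked=A D
Mark F: refs=C D, marked=A D F
Mark B: refs=null null, marked=A B D F
Mark I: refs=null D, marked=A B D F I
Mark C: refs=null, marked=A B C D F I
Unmarked (collected): E G H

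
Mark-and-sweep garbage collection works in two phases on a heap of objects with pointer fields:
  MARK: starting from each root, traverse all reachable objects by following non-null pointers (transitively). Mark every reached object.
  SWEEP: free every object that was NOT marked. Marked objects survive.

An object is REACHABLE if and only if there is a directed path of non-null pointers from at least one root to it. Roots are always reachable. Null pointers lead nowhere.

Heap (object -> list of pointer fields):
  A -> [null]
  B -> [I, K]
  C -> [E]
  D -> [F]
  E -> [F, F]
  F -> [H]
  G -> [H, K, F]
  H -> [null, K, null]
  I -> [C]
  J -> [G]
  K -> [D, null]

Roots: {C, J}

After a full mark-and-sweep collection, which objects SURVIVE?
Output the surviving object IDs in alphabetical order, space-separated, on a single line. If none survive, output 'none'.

Roots: C J
Mark C: refs=E, marked=C
Mark J: refs=G, marked=C J
Mark E: refs=F F, marked=C E J
Mark G: refs=H K F, marked=C E G J
Mark F: refs=H, marked=C E F G J
Mark H: refs=null K null, marked=C E F G H J
Mark K: refs=D null, marked=C E F G H J K
Mark D: refs=F, marked=C D E F G H J K
Unmarked (collected): A B I

Answer: C D E F G H J K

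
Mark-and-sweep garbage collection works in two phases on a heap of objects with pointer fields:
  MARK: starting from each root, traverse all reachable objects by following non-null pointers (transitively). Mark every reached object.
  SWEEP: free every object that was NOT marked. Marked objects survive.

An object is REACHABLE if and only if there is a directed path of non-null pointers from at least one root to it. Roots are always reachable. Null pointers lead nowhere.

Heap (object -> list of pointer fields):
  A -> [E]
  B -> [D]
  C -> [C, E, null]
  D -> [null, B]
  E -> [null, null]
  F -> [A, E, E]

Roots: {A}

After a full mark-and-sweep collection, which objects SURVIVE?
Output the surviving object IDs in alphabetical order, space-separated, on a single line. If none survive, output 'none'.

Answer: A E

Derivation:
Roots: A
Mark A: refs=E, marked=A
Mark E: refs=null null, marked=A E
Unmarked (collected): B C D F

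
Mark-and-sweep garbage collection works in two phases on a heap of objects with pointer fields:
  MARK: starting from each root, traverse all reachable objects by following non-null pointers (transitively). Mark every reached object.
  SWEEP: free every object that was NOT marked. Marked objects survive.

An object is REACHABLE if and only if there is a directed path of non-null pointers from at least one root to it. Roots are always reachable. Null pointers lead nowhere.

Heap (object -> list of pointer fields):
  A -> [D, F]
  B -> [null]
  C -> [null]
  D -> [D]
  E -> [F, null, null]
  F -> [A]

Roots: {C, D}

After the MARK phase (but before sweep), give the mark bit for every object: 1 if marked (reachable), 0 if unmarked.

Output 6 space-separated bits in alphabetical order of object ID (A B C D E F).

Roots: C D
Mark C: refs=null, marked=C
Mark D: refs=D, marked=C D
Unmarked (collected): A B E F

Answer: 0 0 1 1 0 0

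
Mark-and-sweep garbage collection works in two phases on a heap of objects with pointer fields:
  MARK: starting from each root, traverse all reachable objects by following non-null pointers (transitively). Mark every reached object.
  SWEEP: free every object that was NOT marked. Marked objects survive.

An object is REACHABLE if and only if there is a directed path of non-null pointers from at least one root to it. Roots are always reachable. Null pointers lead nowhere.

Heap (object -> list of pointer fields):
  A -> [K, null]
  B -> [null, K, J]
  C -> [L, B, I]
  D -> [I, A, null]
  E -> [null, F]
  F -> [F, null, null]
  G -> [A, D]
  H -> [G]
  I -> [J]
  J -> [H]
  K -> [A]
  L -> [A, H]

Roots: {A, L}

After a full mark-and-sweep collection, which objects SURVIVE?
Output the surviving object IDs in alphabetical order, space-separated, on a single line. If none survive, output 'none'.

Answer: A D G H I J K L

Derivation:
Roots: A L
Mark A: refs=K null, marked=A
Mark L: refs=A H, marked=A L
Mark K: refs=A, marked=A K L
Mark H: refs=G, marked=A H K L
Mark G: refs=A D, marked=A G H K L
Mark D: refs=I A null, marked=A D G H K L
Mark I: refs=J, marked=A D G H I K L
Mark J: refs=H, marked=A D G H I J K L
Unmarked (collected): B C E F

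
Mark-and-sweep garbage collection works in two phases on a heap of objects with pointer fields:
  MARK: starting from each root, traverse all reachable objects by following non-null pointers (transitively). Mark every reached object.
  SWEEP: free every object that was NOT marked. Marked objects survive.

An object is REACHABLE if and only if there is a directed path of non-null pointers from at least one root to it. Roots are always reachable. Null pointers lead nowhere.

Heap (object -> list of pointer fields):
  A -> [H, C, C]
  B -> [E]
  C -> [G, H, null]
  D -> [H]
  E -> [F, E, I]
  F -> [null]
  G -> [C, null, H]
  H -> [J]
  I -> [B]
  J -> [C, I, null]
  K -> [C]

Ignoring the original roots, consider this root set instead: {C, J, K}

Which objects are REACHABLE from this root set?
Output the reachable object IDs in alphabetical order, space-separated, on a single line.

Roots: C J K
Mark C: refs=G H null, marked=C
Mark J: refs=C I null, marked=C J
Mark K: refs=C, marked=C J K
Mark G: refs=C null H, marked=C G J K
Mark H: refs=J, marked=C G H J K
Mark I: refs=B, marked=C G H I J K
Mark B: refs=E, marked=B C G H I J K
Mark E: refs=F E I, marked=B C E G H I J K
Mark F: refs=null, marked=B C E F G H I J K
Unmarked (collected): A D

Answer: B C E F G H I J K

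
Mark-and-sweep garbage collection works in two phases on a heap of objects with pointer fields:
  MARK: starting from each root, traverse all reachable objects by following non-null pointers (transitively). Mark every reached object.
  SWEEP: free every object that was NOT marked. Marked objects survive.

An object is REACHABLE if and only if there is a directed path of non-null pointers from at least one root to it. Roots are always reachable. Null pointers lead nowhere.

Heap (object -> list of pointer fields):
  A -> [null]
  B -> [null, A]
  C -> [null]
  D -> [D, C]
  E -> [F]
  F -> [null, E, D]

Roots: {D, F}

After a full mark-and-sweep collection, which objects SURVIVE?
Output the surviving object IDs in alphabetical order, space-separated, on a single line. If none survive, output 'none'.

Answer: C D E F

Derivation:
Roots: D F
Mark D: refs=D C, marked=D
Mark F: refs=null E D, marked=D F
Mark C: refs=null, marked=C D F
Mark E: refs=F, marked=C D E F
Unmarked (collected): A B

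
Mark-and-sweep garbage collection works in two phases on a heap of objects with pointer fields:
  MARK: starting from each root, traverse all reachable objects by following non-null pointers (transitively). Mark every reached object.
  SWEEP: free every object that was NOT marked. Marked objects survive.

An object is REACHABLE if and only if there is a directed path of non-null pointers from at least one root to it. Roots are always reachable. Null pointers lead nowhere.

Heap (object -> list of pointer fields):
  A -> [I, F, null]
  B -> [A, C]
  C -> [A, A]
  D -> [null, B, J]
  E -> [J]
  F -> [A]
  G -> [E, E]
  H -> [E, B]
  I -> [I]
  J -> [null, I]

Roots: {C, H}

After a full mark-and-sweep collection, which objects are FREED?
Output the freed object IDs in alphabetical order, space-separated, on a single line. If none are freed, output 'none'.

Roots: C H
Mark C: refs=A A, marked=C
Mark H: refs=E B, marked=C H
Mark A: refs=I F null, marked=A C H
Mark E: refs=J, marked=A C E H
Mark B: refs=A C, marked=A B C E H
Mark I: refs=I, marked=A B C E H I
Mark F: refs=A, marked=A B C E F H I
Mark J: refs=null I, marked=A B C E F H I J
Unmarked (collected): D G

Answer: D G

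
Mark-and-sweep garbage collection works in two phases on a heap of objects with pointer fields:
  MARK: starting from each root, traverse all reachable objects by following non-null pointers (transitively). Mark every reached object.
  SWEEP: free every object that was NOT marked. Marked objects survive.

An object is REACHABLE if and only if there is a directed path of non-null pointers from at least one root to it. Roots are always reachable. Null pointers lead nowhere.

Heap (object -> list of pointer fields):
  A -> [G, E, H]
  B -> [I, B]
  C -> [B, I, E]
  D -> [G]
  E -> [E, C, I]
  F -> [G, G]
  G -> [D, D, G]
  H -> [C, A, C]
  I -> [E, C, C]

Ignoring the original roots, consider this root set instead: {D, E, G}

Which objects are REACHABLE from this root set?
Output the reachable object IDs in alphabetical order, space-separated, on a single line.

Roots: D E G
Mark D: refs=G, marked=D
Mark E: refs=E C I, marked=D E
Mark G: refs=D D G, marked=D E G
Mark C: refs=B I E, marked=C D E G
Mark I: refs=E C C, marked=C D E G I
Mark B: refs=I B, marked=B C D E G I
Unmarked (collected): A F H

Answer: B C D E G I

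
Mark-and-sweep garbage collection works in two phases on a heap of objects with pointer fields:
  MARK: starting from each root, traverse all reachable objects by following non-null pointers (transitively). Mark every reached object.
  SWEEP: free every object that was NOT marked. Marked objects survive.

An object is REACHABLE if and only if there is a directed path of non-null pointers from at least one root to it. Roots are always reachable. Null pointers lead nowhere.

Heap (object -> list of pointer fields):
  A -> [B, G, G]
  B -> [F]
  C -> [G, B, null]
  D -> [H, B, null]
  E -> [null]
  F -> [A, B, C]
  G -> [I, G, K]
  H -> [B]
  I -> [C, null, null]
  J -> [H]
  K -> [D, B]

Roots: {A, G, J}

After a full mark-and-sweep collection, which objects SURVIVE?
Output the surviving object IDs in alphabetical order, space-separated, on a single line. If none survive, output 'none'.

Roots: A G J
Mark A: refs=B G G, marked=A
Mark G: refs=I G K, marked=A G
Mark J: refs=H, marked=A G J
Mark B: refs=F, marked=A B G J
Mark I: refs=C null null, marked=A B G I J
Mark K: refs=D B, marked=A B G I J K
Mark H: refs=B, marked=A B G H I J K
Mark F: refs=A B C, marked=A B F G H I J K
Mark C: refs=G B null, marked=A B C F G H I J K
Mark D: refs=H B null, marked=A B C D F G H I J K
Unmarked (collected): E

Answer: A B C D F G H I J K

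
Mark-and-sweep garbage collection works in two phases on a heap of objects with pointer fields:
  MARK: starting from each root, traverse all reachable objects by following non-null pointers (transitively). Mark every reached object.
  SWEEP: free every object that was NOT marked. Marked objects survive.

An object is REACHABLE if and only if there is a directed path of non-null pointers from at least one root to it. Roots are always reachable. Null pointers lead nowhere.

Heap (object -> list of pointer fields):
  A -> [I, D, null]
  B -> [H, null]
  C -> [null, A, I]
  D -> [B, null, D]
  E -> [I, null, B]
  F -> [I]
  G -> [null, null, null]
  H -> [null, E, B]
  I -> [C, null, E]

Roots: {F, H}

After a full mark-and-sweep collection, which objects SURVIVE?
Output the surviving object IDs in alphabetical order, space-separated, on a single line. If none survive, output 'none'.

Answer: A B C D E F H I

Derivation:
Roots: F H
Mark F: refs=I, marked=F
Mark H: refs=null E B, marked=F H
Mark I: refs=C null E, marked=F H I
Mark E: refs=I null B, marked=E F H I
Mark B: refs=H null, marked=B E F H I
Mark C: refs=null A I, marked=B C E F H I
Mark A: refs=I D null, marked=A B C E F H I
Mark D: refs=B null D, marked=A B C D E F H I
Unmarked (collected): G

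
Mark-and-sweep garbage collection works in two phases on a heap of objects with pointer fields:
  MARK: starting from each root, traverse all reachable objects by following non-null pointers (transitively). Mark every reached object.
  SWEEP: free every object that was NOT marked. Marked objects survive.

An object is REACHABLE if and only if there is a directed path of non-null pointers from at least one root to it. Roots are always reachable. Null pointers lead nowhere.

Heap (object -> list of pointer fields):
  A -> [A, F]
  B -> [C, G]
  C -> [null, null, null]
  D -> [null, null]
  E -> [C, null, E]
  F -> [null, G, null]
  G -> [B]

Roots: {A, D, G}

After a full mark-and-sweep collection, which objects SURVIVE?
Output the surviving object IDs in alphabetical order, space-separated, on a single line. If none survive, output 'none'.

Roots: A D G
Mark A: refs=A F, marked=A
Mark D: refs=null null, marked=A D
Mark G: refs=B, marked=A D G
Mark F: refs=null G null, marked=A D F G
Mark B: refs=C G, marked=A B D F G
Mark C: refs=null null null, marked=A B C D F G
Unmarked (collected): E

Answer: A B C D F G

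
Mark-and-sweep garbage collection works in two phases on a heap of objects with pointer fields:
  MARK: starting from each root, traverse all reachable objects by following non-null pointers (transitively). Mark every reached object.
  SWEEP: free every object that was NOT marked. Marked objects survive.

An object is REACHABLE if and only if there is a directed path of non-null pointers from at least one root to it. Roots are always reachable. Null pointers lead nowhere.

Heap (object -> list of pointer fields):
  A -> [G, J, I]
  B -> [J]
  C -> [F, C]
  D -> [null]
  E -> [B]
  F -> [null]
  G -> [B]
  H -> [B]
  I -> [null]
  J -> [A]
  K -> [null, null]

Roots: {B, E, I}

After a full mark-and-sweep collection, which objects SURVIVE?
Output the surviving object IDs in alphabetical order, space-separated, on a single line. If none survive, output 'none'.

Answer: A B E G I J

Derivation:
Roots: B E I
Mark B: refs=J, marked=B
Mark E: refs=B, marked=B E
Mark I: refs=null, marked=B E I
Mark J: refs=A, marked=B E I J
Mark A: refs=G J I, marked=A B E I J
Mark G: refs=B, marked=A B E G I J
Unmarked (collected): C D F H K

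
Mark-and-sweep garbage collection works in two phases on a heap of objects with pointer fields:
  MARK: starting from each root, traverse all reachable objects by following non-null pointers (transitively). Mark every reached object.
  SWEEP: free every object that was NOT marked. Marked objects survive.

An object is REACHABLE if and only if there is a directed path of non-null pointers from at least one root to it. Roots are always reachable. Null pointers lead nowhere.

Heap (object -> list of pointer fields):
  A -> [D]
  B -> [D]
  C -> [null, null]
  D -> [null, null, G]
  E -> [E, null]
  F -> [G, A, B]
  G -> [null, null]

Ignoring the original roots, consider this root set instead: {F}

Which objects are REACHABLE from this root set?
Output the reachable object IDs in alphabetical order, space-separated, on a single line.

Roots: F
Mark F: refs=G A B, marked=F
Mark G: refs=null null, marked=F G
Mark A: refs=D, marked=A F G
Mark B: refs=D, marked=A B F G
Mark D: refs=null null G, marked=A B D F G
Unmarked (collected): C E

Answer: A B D F G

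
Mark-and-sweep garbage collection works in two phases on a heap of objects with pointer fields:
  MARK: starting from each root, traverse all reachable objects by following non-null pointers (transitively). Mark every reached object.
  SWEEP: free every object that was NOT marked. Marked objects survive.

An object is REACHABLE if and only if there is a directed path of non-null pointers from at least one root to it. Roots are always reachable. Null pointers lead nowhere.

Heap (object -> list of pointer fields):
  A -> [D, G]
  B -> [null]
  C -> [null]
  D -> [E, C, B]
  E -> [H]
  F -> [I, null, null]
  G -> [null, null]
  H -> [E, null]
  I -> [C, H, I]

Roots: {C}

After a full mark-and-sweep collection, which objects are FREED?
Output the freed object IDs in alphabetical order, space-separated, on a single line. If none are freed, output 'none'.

Roots: C
Mark C: refs=null, marked=C
Unmarked (collected): A B D E F G H I

Answer: A B D E F G H I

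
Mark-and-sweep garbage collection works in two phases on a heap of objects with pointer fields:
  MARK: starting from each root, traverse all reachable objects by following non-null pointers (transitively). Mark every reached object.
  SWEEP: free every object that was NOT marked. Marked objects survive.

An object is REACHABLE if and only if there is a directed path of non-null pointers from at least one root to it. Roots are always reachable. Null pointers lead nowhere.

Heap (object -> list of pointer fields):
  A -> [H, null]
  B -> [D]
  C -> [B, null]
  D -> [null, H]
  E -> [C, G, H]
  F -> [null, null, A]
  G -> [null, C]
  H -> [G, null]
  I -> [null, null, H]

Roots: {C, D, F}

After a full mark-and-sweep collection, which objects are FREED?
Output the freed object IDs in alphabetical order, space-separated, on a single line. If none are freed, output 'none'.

Answer: E I

Derivation:
Roots: C D F
Mark C: refs=B null, marked=C
Mark D: refs=null H, marked=C D
Mark F: refs=null null A, marked=C D F
Mark B: refs=D, marked=B C D F
Mark H: refs=G null, marked=B C D F H
Mark A: refs=H null, marked=A B C D F H
Mark G: refs=null C, marked=A B C D F G H
Unmarked (collected): E I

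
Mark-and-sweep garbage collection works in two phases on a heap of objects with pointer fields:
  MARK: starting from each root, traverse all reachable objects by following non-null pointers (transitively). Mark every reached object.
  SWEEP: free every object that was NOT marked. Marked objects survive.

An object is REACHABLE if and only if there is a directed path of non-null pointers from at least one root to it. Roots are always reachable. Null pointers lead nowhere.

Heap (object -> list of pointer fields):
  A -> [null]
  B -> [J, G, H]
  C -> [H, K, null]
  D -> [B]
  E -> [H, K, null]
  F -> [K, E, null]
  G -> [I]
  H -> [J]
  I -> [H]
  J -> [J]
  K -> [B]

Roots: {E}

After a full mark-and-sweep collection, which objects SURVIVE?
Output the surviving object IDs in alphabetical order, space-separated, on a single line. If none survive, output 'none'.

Answer: B E G H I J K

Derivation:
Roots: E
Mark E: refs=H K null, marked=E
Mark H: refs=J, marked=E H
Mark K: refs=B, marked=E H K
Mark J: refs=J, marked=E H J K
Mark B: refs=J G H, marked=B E H J K
Mark G: refs=I, marked=B E G H J K
Mark I: refs=H, marked=B E G H I J K
Unmarked (collected): A C D F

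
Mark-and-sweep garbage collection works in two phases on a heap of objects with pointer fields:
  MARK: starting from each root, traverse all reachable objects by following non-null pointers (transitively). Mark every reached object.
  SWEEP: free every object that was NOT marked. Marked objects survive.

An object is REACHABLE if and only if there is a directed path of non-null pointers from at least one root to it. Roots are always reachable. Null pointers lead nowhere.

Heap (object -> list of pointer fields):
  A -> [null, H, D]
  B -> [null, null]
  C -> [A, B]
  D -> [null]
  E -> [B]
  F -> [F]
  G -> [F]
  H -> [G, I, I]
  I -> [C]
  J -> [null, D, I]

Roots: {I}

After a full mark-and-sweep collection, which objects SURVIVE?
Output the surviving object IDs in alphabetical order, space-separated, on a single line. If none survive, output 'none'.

Answer: A B C D F G H I

Derivation:
Roots: I
Mark I: refs=C, marked=I
Mark C: refs=A B, marked=C I
Mark A: refs=null H D, marked=A C I
Mark B: refs=null null, marked=A B C I
Mark H: refs=G I I, marked=A B C H I
Mark D: refs=null, marked=A B C D H I
Mark G: refs=F, marked=A B C D G H I
Mark F: refs=F, marked=A B C D F G H I
Unmarked (collected): E J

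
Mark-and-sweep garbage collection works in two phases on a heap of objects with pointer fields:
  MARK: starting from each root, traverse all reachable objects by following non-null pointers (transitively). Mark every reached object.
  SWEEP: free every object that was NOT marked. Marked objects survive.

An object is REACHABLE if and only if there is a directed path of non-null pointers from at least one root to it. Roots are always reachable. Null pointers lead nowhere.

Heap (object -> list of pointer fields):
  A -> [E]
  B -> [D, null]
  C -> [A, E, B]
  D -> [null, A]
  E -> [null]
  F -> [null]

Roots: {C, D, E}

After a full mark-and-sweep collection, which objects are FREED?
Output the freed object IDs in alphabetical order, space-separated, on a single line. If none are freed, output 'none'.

Answer: F

Derivation:
Roots: C D E
Mark C: refs=A E B, marked=C
Mark D: refs=null A, marked=C D
Mark E: refs=null, marked=C D E
Mark A: refs=E, marked=A C D E
Mark B: refs=D null, marked=A B C D E
Unmarked (collected): F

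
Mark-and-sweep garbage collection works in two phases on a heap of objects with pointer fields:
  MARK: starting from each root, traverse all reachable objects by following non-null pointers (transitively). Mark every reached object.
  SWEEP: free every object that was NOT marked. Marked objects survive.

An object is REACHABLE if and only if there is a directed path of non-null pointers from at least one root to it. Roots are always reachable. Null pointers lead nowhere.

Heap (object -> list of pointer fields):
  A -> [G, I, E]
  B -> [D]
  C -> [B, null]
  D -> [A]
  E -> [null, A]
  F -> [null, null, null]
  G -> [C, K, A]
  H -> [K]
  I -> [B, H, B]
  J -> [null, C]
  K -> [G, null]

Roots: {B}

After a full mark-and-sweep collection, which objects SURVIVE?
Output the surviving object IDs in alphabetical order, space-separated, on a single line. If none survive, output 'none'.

Answer: A B C D E G H I K

Derivation:
Roots: B
Mark B: refs=D, marked=B
Mark D: refs=A, marked=B D
Mark A: refs=G I E, marked=A B D
Mark G: refs=C K A, marked=A B D G
Mark I: refs=B H B, marked=A B D G I
Mark E: refs=null A, marked=A B D E G I
Mark C: refs=B null, marked=A B C D E G I
Mark K: refs=G null, marked=A B C D E G I K
Mark H: refs=K, marked=A B C D E G H I K
Unmarked (collected): F J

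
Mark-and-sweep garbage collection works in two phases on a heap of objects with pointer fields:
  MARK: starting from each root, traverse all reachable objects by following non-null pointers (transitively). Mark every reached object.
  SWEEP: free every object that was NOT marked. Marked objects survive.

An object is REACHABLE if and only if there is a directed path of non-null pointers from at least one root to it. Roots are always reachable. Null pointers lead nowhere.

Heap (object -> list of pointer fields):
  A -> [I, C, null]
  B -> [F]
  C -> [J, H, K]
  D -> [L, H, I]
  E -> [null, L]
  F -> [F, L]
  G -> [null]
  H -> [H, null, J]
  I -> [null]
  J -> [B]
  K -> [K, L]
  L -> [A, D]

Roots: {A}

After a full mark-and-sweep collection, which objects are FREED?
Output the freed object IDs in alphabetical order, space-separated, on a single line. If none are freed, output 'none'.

Roots: A
Mark A: refs=I C null, marked=A
Mark I: refs=null, marked=A I
Mark C: refs=J H K, marked=A C I
Mark J: refs=B, marked=A C I J
Mark H: refs=H null J, marked=A C H I J
Mark K: refs=K L, marked=A C H I J K
Mark B: refs=F, marked=A B C H I J K
Mark L: refs=A D, marked=A B C H I J K L
Mark F: refs=F L, marked=A B C F H I J K L
Mark D: refs=L H I, marked=A B C D F H I J K L
Unmarked (collected): E G

Answer: E G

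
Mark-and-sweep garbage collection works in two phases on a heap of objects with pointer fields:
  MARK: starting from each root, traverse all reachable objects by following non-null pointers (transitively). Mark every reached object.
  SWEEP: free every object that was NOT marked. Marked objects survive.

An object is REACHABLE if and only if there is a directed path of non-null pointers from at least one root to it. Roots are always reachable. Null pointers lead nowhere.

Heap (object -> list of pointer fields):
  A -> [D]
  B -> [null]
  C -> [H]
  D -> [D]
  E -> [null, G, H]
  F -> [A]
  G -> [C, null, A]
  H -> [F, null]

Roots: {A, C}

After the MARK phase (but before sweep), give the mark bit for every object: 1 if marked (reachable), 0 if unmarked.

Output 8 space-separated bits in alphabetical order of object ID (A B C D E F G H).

Roots: A C
Mark A: refs=D, marked=A
Mark C: refs=H, marked=A C
Mark D: refs=D, marked=A C D
Mark H: refs=F null, marked=A C D H
Mark F: refs=A, marked=A C D F H
Unmarked (collected): B E G

Answer: 1 0 1 1 0 1 0 1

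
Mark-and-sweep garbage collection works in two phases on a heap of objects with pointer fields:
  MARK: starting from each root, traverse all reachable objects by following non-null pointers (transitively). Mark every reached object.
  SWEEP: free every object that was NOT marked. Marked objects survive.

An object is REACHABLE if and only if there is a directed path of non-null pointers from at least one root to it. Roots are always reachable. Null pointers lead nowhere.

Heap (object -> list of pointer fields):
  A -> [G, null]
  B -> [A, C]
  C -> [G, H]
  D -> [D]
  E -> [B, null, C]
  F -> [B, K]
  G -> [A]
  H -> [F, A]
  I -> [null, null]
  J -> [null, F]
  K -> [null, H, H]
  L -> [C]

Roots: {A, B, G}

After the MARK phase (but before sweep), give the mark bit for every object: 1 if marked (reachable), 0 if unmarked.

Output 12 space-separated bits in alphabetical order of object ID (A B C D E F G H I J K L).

Roots: A B G
Mark A: refs=G null, marked=A
Mark B: refs=A C, marked=A B
Mark G: refs=A, marked=A B G
Mark C: refs=G H, marked=A B C G
Mark H: refs=F A, marked=A B C G H
Mark F: refs=B K, marked=A B C F G H
Mark K: refs=null H H, marked=A B C F G H K
Unmarked (collected): D E I J L

Answer: 1 1 1 0 0 1 1 1 0 0 1 0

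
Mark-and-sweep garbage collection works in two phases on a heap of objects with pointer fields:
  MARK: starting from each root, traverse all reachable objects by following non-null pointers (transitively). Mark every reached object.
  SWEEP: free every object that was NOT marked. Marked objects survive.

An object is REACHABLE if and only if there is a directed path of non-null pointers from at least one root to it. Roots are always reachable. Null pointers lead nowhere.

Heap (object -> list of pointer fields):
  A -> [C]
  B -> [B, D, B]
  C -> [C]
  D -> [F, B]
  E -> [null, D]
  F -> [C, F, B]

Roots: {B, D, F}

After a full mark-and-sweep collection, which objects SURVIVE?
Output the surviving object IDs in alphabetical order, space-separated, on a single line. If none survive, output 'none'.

Answer: B C D F

Derivation:
Roots: B D F
Mark B: refs=B D B, marked=B
Mark D: refs=F B, marked=B D
Mark F: refs=C F B, marked=B D F
Mark C: refs=C, marked=B C D F
Unmarked (collected): A E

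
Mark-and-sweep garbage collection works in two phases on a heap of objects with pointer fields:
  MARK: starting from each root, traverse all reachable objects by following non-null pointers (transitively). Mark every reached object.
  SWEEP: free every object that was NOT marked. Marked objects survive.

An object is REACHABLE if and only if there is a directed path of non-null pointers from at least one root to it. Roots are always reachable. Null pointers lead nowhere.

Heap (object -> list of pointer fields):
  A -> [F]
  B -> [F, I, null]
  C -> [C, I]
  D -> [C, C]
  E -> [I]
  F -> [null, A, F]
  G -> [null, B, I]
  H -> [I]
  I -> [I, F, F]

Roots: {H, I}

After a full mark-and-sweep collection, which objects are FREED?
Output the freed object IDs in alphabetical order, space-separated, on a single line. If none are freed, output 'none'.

Roots: H I
Mark H: refs=I, marked=H
Mark I: refs=I F F, marked=H I
Mark F: refs=null A F, marked=F H I
Mark A: refs=F, marked=A F H I
Unmarked (collected): B C D E G

Answer: B C D E G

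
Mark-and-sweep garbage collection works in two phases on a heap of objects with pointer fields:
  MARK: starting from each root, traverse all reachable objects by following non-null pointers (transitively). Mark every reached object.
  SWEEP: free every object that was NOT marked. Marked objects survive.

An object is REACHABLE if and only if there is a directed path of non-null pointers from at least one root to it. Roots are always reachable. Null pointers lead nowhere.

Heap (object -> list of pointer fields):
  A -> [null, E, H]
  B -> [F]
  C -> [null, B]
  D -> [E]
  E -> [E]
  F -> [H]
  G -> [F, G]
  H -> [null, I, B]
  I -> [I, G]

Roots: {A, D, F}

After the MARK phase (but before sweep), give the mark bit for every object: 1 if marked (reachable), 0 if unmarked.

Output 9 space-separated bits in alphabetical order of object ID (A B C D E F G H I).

Answer: 1 1 0 1 1 1 1 1 1

Derivation:
Roots: A D F
Mark A: refs=null E H, marked=A
Mark D: refs=E, marked=A D
Mark F: refs=H, marked=A D F
Mark E: refs=E, marked=A D E F
Mark H: refs=null I B, marked=A D E F H
Mark I: refs=I G, marked=A D E F H I
Mark B: refs=F, marked=A B D E F H I
Mark G: refs=F G, marked=A B D E F G H I
Unmarked (collected): C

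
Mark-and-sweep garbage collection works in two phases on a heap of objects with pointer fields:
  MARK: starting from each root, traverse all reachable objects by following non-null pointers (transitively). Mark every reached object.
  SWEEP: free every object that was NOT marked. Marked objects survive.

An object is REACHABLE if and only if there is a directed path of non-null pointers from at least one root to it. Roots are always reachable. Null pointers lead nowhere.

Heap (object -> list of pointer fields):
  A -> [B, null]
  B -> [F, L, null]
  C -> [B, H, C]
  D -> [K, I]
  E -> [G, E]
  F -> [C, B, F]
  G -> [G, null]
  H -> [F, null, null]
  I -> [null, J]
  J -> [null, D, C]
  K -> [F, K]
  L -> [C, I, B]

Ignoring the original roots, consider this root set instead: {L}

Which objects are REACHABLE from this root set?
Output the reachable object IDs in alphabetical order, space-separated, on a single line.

Roots: L
Mark L: refs=C I B, marked=L
Mark C: refs=B H C, marked=C L
Mark I: refs=null J, marked=C I L
Mark B: refs=F L null, marked=B C I L
Mark H: refs=F null null, marked=B C H I L
Mark J: refs=null D C, marked=B C H I J L
Mark F: refs=C B F, marked=B C F H I J L
Mark D: refs=K I, marked=B C D F H I J L
Mark K: refs=F K, marked=B C D F H I J K L
Unmarked (collected): A E G

Answer: B C D F H I J K L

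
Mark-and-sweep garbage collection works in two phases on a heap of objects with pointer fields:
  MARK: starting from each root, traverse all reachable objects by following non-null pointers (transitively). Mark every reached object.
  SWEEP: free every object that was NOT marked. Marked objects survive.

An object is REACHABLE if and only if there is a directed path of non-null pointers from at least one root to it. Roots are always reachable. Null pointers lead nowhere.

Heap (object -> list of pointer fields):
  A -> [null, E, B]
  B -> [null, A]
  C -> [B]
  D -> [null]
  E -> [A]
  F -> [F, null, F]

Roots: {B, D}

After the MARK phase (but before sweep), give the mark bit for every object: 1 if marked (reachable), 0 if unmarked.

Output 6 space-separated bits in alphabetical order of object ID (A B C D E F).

Roots: B D
Mark B: refs=null A, marked=B
Mark D: refs=null, marked=B D
Mark A: refs=null E B, marked=A B D
Mark E: refs=A, marked=A B D E
Unmarked (collected): C F

Answer: 1 1 0 1 1 0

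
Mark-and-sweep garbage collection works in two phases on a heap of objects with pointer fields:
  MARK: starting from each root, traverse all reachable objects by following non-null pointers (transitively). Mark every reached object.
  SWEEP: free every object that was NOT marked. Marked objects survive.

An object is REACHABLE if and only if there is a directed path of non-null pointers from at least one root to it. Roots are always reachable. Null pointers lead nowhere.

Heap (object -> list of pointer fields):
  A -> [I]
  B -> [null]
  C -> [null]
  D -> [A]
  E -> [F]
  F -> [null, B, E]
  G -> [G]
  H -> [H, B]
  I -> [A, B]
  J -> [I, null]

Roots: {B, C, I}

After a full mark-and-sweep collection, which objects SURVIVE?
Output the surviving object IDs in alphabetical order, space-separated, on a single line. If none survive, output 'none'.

Roots: B C I
Mark B: refs=null, marked=B
Mark C: refs=null, marked=B C
Mark I: refs=A B, marked=B C I
Mark A: refs=I, marked=A B C I
Unmarked (collected): D E F G H J

Answer: A B C I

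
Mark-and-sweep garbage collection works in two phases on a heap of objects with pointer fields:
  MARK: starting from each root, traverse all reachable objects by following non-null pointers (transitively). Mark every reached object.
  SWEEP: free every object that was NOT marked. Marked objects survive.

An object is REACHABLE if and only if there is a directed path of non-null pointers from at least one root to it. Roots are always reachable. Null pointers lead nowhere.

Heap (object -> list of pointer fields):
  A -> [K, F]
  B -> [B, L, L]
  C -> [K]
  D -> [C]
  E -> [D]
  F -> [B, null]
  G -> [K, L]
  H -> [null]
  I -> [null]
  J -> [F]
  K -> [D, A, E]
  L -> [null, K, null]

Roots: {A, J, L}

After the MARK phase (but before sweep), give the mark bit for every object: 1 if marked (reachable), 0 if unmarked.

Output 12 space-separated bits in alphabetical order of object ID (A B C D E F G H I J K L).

Answer: 1 1 1 1 1 1 0 0 0 1 1 1

Derivation:
Roots: A J L
Mark A: refs=K F, marked=A
Mark J: refs=F, marked=A J
Mark L: refs=null K null, marked=A J L
Mark K: refs=D A E, marked=A J K L
Mark F: refs=B null, marked=A F J K L
Mark D: refs=C, marked=A D F J K L
Mark E: refs=D, marked=A D E F J K L
Mark B: refs=B L L, marked=A B D E F J K L
Mark C: refs=K, marked=A B C D E F J K L
Unmarked (collected): G H I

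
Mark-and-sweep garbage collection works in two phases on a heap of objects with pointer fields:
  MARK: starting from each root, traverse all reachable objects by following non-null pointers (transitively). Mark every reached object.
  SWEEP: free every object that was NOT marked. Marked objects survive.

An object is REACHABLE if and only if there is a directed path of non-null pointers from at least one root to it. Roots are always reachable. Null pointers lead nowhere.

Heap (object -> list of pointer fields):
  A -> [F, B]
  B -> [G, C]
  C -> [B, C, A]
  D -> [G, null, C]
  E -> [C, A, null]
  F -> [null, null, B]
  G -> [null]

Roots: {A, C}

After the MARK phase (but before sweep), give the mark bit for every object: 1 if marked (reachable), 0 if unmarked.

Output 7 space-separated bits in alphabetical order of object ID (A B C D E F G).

Roots: A C
Mark A: refs=F B, marked=A
Mark C: refs=B C A, marked=A C
Mark F: refs=null null B, marked=A C F
Mark B: refs=G C, marked=A B C F
Mark G: refs=null, marked=A B C F G
Unmarked (collected): D E

Answer: 1 1 1 0 0 1 1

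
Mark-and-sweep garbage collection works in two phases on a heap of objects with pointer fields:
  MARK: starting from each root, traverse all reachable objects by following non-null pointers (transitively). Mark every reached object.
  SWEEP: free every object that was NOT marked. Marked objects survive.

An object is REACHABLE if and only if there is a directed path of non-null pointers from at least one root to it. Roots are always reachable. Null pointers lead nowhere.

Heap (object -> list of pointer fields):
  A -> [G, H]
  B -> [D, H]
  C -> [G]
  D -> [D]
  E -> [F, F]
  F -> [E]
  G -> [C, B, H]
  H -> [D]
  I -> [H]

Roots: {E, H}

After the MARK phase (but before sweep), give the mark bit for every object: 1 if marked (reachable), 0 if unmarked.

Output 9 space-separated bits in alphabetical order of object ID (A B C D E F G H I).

Roots: E H
Mark E: refs=F F, marked=E
Mark H: refs=D, marked=E H
Mark F: refs=E, marked=E F H
Mark D: refs=D, marked=D E F H
Unmarked (collected): A B C G I

Answer: 0 0 0 1 1 1 0 1 0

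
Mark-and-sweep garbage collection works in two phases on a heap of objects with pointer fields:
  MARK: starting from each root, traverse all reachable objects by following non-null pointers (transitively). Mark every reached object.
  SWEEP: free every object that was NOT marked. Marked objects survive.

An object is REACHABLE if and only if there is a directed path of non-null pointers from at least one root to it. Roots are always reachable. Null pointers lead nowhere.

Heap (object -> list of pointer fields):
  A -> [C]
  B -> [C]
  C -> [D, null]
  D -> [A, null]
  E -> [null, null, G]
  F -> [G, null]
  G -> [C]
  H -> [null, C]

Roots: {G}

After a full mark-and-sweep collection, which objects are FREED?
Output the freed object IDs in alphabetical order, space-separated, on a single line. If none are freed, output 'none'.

Answer: B E F H

Derivation:
Roots: G
Mark G: refs=C, marked=G
Mark C: refs=D null, marked=C G
Mark D: refs=A null, marked=C D G
Mark A: refs=C, marked=A C D G
Unmarked (collected): B E F H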